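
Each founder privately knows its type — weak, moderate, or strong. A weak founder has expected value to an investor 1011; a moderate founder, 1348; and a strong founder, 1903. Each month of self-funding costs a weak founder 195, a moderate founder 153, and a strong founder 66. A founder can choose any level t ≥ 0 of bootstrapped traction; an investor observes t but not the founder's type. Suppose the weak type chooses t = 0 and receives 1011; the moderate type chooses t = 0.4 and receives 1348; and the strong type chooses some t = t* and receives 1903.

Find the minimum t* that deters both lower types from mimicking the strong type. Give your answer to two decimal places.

Moderate type (on-path payoff 1348 − 153×0.4 = 1286.8) won't mimic when 1286.8 ≥ 1903 − 153·t*, i.e. t* ≥ 4.03.
Weak type (on-path payoff 1011) won't mimic when 1011 ≥ 1903 − 195·t*, i.e. t* ≥ 4.57.
Both must hold, so t* = max(4.57, 4.03) = 4.57. The weak type's constraint binds.

4.57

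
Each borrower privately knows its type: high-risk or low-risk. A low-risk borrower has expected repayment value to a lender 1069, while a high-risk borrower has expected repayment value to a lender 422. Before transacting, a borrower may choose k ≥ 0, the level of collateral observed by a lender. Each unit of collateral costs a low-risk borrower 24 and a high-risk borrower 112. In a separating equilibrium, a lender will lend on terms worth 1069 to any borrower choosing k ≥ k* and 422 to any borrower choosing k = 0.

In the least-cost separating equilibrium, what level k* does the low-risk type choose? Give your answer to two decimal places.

A high-risk borrower choosing k = 0 receives 422.
Imitating at k* instead would pay 1069 at cost 112·k*, netting 1069 − 112·k*.
Indifference: 422 = 1069 − 112·k*, so k* = (1069 − 422) / 112 ≈ 5.78.
At k* the high-risk type's incentive constraint just binds; the low-risk type strictly prefers k* since its per-unit cost is lower.

5.78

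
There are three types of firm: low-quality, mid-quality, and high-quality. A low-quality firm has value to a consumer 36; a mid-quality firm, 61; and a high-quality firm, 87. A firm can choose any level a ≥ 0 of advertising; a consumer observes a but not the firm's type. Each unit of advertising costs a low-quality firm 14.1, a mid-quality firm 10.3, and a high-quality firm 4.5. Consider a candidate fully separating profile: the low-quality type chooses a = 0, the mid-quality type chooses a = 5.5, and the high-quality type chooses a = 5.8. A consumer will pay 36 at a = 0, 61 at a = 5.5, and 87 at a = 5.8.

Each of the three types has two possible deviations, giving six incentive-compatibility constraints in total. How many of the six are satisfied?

High-quality (own payoff 87 − 4.5×5.8 = 60.9): to a=0 gives 36 → no gain ✓; to a=5.5 gives 61 − 4.5×5.5 = 36.25 → no gain ✓.
Mid-quality (own payoff 61 − 10.3×5.5 = 4.35): to a=0 gives 36 → profitable ✗; to a=5.8 gives 87 − 10.3×5.8 = 27.26 → profitable ✗.
Low-quality (own payoff 36): to a=5.5 gives 61 − 14.1×5.5 = -16.55 → no gain ✓; to a=5.8 gives 87 − 14.1×5.8 = 5.22 → no gain ✓.
4 of the 6 constraints hold; not an equilibrium.

4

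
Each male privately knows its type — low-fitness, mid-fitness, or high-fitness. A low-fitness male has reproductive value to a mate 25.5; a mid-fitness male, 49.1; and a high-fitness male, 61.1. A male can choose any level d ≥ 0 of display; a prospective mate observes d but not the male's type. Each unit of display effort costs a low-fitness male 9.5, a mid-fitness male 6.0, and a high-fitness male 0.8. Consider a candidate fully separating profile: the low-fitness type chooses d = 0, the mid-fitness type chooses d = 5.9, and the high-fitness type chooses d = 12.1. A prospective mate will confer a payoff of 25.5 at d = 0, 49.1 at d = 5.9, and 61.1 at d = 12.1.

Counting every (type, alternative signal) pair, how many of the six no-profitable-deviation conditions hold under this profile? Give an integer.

High-fitness (own payoff 61.1 − 0.8×12.1 = 51.42): to d=0 gives 25.5 → no gain ✓; to d=5.9 gives 49.1 − 0.8×5.9 = 44.38 → no gain ✓.
Mid-fitness (own payoff 49.1 − 6.0×5.9 = 13.7): to d=0 gives 25.5 → profitable ✗; to d=12.1 gives 61.1 − 6.0×12.1 = -11.5 → no gain ✓.
Low-fitness (own payoff 25.5): to d=5.9 gives 49.1 − 9.5×5.9 = -6.95 → no gain ✓; to d=12.1 gives 61.1 − 9.5×12.1 = -53.85 → no gain ✓.
5 of the 6 constraints hold; not an equilibrium.

5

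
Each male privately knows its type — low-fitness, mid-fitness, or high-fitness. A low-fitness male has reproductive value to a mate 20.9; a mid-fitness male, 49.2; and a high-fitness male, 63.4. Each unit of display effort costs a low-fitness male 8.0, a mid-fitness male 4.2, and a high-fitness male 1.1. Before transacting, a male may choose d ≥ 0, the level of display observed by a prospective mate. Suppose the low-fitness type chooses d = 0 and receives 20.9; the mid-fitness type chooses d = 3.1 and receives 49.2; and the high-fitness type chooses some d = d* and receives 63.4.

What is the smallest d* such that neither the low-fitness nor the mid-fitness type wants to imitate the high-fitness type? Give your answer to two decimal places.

Mid-fitness type (on-path payoff 49.2 − 4.2×3.1 = 36.18) won't mimic when 36.18 ≥ 63.4 − 4.2·d*, i.e. d* ≥ 6.48.
Low-fitness type (on-path payoff 20.9) won't mimic when 20.9 ≥ 63.4 − 8.0·d*, i.e. d* ≥ 5.31.
Both must hold, so d* = max(5.31, 6.48) = 6.48. The mid-fitness type's constraint binds.

6.48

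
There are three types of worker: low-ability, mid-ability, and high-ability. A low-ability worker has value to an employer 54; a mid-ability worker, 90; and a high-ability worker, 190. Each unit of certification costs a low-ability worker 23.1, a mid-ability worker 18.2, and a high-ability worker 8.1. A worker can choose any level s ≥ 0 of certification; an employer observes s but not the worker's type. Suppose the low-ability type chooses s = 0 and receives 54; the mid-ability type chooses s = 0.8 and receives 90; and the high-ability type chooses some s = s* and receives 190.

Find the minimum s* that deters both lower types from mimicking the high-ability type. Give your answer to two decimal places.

Mid-ability type (on-path payoff 90 − 18.2×0.8 = 75.44) won't mimic when 75.44 ≥ 190 − 18.2·s*, i.e. s* ≥ 6.29.
Low-ability type (on-path payoff 54) won't mimic when 54 ≥ 190 − 23.1·s*, i.e. s* ≥ 5.89.
Both must hold, so s* = max(5.89, 6.29) = 6.29. The mid-ability type's constraint binds.

6.29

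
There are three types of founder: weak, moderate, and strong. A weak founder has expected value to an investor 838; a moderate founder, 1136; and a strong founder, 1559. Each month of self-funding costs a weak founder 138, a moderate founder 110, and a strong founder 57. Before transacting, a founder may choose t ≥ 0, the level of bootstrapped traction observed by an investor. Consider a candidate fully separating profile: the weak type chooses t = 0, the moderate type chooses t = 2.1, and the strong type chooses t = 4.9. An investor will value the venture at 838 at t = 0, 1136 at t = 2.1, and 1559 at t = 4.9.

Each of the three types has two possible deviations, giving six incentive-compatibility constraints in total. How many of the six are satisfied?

3

Strong (own payoff 1559 − 57×4.9 = 1279.7): to t=0 gives 838 → no gain ✓; to t=2.1 gives 1136 − 57×2.1 = 1016.3 → no gain ✓.
Moderate (own payoff 1136 − 110×2.1 = 905): to t=0 gives 838 → no gain ✓; to t=4.9 gives 1559 − 110×4.9 = 1020 → profitable ✗.
Weak (own payoff 838): to t=2.1 gives 1136 − 138×2.1 = 846.2 → profitable ✗; to t=4.9 gives 1559 − 138×4.9 = 882.8 → profitable ✗.
3 of the 6 constraints hold; not an equilibrium.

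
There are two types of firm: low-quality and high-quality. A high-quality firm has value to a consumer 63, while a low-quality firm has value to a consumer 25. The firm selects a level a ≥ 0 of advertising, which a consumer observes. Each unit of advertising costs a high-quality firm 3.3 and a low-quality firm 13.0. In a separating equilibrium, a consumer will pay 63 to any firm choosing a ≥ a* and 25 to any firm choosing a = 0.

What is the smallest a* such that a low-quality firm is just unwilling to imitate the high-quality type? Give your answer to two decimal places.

2.92

A low-quality firm choosing a = 0 receives 25.
Imitating at a* instead would pay 63 at cost 13.0·a*, netting 63 − 13.0·a*.
Indifference: 25 = 63 − 13.0·a*, so a* = (63 − 25) / 13.0 ≈ 2.92.
This is the low-quality type's binding incentive-compatibility constraint; any a ≥ 2.92 sustains separation on that side.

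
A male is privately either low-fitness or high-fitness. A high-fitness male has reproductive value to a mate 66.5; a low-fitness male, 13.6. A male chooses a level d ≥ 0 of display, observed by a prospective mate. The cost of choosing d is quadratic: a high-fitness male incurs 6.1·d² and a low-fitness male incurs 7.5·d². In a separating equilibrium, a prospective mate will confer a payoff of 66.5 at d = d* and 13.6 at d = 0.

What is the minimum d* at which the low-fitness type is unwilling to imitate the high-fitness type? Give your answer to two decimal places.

2.66

The low-fitness type at d = 0 receives 13.6; imitating at d* yields 66.5 − 7.5·d*².
Indifference: 13.6 = 66.5 − 7.5·d*², so d*² = (66.5 − 13.6) / 7.5 ≈ 7.0533.
d* = √7.0533 ≈ 2.66.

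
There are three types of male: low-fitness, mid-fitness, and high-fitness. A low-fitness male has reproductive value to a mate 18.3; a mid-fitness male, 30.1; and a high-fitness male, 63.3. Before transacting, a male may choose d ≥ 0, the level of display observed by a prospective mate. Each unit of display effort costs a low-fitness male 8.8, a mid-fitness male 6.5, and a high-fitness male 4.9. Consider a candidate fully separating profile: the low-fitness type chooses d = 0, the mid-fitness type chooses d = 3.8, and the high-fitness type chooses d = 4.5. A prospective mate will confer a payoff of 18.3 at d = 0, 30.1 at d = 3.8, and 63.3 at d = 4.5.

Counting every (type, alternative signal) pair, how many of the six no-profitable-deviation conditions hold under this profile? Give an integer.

3

Mid-fitness (own payoff 30.1 − 6.5×3.8 = 5.4): to d=0 gives 18.3 → profitable ✗; to d=4.5 gives 63.3 − 6.5×4.5 = 34.05 → profitable ✗.
High-fitness (own payoff 63.3 − 4.9×4.5 = 41.25): to d=0 gives 18.3 → no gain ✓; to d=3.8 gives 30.1 − 4.9×3.8 = 11.48 → no gain ✓.
Low-fitness (own payoff 18.3): to d=3.8 gives 30.1 − 8.8×3.8 = -3.34 → no gain ✓; to d=4.5 gives 63.3 − 8.8×4.5 = 23.7 → profitable ✗.
3 of the 6 constraints hold; not an equilibrium.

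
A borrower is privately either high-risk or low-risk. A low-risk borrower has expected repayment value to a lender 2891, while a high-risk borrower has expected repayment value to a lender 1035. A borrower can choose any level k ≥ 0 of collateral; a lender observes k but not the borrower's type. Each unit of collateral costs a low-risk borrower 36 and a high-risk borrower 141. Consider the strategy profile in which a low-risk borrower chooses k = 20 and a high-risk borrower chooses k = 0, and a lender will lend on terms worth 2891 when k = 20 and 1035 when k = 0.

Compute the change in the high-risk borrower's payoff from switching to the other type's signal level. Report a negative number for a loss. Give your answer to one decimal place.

-964.0

Playing k = 0 the high-risk borrower receives 1035.
Deviating to k = 20 brings payment 2891 at cost 141 × 20 = 2820, netting 71.
Gain from deviating: 71 − 1035 = -964.0.
The gain is negative, so the high-risk type's incentive-compatibility constraint is satisfied.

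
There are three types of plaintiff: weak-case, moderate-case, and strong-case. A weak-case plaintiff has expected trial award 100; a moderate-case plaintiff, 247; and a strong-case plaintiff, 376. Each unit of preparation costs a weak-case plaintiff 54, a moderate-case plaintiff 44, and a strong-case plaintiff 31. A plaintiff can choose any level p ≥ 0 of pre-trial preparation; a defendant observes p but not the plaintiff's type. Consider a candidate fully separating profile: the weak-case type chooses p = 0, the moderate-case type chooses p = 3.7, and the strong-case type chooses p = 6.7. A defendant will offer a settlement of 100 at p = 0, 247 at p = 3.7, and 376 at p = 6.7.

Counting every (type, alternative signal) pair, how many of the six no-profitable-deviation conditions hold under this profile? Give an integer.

5

Moderate-case (own payoff 247 − 44×3.7 = 84.2): to p=0 gives 100 → profitable ✗; to p=6.7 gives 376 − 44×6.7 = 81.2 → no gain ✓.
Weak-case (own payoff 100): to p=3.7 gives 247 − 54×3.7 = 47.2 → no gain ✓; to p=6.7 gives 376 − 54×6.7 = 14.2 → no gain ✓.
Strong-case (own payoff 376 − 31×6.7 = 168.3): to p=0 gives 100 → no gain ✓; to p=3.7 gives 247 − 31×3.7 = 132.3 → no gain ✓.
5 of the 6 constraints hold; not an equilibrium.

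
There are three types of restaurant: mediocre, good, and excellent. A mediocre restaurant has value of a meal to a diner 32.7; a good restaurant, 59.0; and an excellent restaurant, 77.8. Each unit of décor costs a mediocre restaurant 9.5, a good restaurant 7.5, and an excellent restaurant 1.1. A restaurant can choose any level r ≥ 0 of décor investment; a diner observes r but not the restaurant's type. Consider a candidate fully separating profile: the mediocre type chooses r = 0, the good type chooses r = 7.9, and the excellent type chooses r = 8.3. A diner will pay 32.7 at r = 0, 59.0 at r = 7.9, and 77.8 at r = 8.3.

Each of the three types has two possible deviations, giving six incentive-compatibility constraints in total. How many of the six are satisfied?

Good (own payoff 59.0 − 7.5×7.9 = -0.25): to r=0 gives 32.7 → profitable ✗; to r=8.3 gives 77.8 − 7.5×8.3 = 15.55 → profitable ✗.
Mediocre (own payoff 32.7): to r=7.9 gives 59.0 − 9.5×7.9 = -16.05 → no gain ✓; to r=8.3 gives 77.8 − 9.5×8.3 = -1.05 → no gain ✓.
Excellent (own payoff 77.8 − 1.1×8.3 = 68.67): to r=0 gives 32.7 → no gain ✓; to r=7.9 gives 59.0 − 1.1×7.9 = 50.31 → no gain ✓.
4 of the 6 constraints hold; not an equilibrium.

4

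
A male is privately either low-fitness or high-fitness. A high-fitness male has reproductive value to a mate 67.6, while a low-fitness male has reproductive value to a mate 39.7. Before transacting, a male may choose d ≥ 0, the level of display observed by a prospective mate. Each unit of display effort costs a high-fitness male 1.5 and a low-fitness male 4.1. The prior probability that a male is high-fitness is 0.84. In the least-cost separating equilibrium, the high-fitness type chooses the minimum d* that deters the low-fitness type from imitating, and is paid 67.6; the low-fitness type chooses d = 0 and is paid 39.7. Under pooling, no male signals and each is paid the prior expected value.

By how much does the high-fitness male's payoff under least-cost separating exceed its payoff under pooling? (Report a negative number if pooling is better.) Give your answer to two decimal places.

-5.74

Least-cost separating signal: d* solves 39.7 = 67.6 − 4.1·d*, so d* = (67.6 − 39.7)/4.1 ≈ 6.8049.
High-fitness type's separating payoff: 67.6 − 1.5 × d* = 67.6 − 1.5 × (67.6 − 39.7)/4.1 = 67.6 − 41.85/4.1 ≈ 57.3927.
Pooling payoff: 0.84 × 67.6 + 0.16 × 39.7 = 63.136.
Difference: 57.3927 − 63.136 = -5.7433, i.e. -5.74 to two decimal places.
The high-fitness type would prefer the pooling outcome.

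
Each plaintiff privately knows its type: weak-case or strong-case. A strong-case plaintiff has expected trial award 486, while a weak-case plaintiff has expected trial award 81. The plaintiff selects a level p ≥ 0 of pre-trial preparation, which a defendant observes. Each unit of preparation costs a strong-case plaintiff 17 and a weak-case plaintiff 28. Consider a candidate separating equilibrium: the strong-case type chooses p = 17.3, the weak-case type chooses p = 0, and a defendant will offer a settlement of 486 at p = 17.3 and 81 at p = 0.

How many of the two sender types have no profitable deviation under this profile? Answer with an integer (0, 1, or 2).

Weak-case type: stay at 0 → 81; mimic → 486 − 28 × 17.3 = 1.6. IC holds (81 ≥ 1.6).
Strong-case type: signal → 486 − 17 × 17.3 = 191.9; deviate to 0 → 81. IC holds (191.9 ≥ 81).
2 of 2 constraints hold, so this is a separating equilibrium.

2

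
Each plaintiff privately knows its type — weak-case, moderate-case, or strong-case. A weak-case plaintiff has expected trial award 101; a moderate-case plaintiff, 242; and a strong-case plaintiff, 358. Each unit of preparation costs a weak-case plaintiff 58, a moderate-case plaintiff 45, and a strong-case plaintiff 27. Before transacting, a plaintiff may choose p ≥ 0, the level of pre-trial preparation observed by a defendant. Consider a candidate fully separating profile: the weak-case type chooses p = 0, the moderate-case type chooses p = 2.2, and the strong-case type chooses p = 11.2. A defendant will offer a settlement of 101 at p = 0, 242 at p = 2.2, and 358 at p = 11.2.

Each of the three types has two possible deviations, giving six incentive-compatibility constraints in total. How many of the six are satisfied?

3

Weak-case (own payoff 101): to p=2.2 gives 242 − 58×2.2 = 114.4 → profitable ✗; to p=11.2 gives 358 − 58×11.2 = -291.6 → no gain ✓.
Moderate-case (own payoff 242 − 45×2.2 = 143): to p=0 gives 101 → no gain ✓; to p=11.2 gives 358 − 45×11.2 = -146 → no gain ✓.
Strong-case (own payoff 358 − 27×11.2 = 55.6): to p=0 gives 101 → profitable ✗; to p=2.2 gives 242 − 27×2.2 = 182.6 → profitable ✗.
3 of the 6 constraints hold; not an equilibrium.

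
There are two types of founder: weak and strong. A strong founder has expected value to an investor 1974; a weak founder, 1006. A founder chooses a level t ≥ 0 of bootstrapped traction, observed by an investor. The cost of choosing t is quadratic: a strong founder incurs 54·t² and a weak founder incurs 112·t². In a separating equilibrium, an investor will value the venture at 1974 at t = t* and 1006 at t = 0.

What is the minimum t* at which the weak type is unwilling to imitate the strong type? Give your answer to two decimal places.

2.94

The weak type at t = 0 receives 1006; imitating at t* yields 1974 − 112·t*².
Indifference: 1006 = 1974 − 112·t*², so t*² = (1974 − 1006) / 112 ≈ 8.6429.
t* = √8.6429 ≈ 2.94.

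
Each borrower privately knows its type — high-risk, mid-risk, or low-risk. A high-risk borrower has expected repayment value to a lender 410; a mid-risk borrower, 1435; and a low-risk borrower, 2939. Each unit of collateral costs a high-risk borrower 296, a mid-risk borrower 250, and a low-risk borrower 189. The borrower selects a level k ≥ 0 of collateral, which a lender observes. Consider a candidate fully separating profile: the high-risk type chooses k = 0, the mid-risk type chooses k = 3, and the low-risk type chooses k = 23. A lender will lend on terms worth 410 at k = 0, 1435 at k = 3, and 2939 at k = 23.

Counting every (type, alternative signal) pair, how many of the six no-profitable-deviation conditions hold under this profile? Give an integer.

3

Low-risk (own payoff 2939 − 189×23 = -1408): to k=0 gives 410 → profitable ✗; to k=3 gives 1435 − 189×3 = 868 → profitable ✗.
Mid-risk (own payoff 1435 − 250×3 = 685): to k=0 gives 410 → no gain ✓; to k=23 gives 2939 − 250×23 = -2811 → no gain ✓.
High-risk (own payoff 410): to k=3 gives 1435 − 296×3 = 547 → profitable ✗; to k=23 gives 2939 − 296×23 = -3869 → no gain ✓.
3 of the 6 constraints hold; not an equilibrium.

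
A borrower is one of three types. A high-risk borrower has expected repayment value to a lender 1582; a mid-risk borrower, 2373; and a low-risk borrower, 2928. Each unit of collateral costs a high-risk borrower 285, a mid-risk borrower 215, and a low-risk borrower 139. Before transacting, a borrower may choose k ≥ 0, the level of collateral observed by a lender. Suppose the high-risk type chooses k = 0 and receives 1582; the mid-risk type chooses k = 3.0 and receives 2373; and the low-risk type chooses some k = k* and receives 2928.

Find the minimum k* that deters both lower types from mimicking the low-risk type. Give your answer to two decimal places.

5.58

Mid-risk type (on-path payoff 2373 − 215×3.0 = 1728) won't mimic when 1728 ≥ 2928 − 215·k*, i.e. k* ≥ 5.58.
High-risk type (on-path payoff 1582) won't mimic when 1582 ≥ 2928 − 285·k*, i.e. k* ≥ 4.72.
Both must hold, so k* = max(4.72, 5.58) = 5.58. The mid-risk type's constraint binds.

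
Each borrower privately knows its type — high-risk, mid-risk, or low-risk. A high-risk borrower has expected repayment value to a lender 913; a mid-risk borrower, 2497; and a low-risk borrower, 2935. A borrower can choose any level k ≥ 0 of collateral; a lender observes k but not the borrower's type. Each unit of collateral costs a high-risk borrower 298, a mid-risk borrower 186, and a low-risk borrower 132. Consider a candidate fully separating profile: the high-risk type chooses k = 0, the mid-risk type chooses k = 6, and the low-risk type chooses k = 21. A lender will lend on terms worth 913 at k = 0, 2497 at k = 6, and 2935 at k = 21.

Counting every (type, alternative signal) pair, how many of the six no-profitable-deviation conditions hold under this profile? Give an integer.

High-risk (own payoff 913): to k=6 gives 2497 − 298×6 = 709 → no gain ✓; to k=21 gives 2935 − 298×21 = -3323 → no gain ✓.
Low-risk (own payoff 2935 − 132×21 = 163): to k=0 gives 913 → profitable ✗; to k=6 gives 2497 − 132×6 = 1705 → profitable ✗.
Mid-risk (own payoff 2497 − 186×6 = 1381): to k=0 gives 913 → no gain ✓; to k=21 gives 2935 − 186×21 = -971 → no gain ✓.
4 of the 6 constraints hold; not an equilibrium.

4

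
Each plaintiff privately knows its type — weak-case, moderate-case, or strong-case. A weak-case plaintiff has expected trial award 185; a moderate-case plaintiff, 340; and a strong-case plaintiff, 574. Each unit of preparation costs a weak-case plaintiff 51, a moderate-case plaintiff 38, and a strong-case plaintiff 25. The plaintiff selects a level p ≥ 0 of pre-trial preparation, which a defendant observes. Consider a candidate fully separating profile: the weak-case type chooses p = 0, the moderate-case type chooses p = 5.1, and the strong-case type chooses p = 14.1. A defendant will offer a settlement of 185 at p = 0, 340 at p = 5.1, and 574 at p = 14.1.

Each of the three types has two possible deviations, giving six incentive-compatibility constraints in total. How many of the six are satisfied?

5

Moderate-case (own payoff 340 − 38×5.1 = 146.2): to p=0 gives 185 → profitable ✗; to p=14.1 gives 574 − 38×14.1 = 38.2 → no gain ✓.
Strong-case (own payoff 574 − 25×14.1 = 221.5): to p=0 gives 185 → no gain ✓; to p=5.1 gives 340 − 25×5.1 = 212.5 → no gain ✓.
Weak-case (own payoff 185): to p=5.1 gives 340 − 51×5.1 = 79.9 → no gain ✓; to p=14.1 gives 574 − 51×14.1 = -145.1 → no gain ✓.
5 of the 6 constraints hold; not an equilibrium.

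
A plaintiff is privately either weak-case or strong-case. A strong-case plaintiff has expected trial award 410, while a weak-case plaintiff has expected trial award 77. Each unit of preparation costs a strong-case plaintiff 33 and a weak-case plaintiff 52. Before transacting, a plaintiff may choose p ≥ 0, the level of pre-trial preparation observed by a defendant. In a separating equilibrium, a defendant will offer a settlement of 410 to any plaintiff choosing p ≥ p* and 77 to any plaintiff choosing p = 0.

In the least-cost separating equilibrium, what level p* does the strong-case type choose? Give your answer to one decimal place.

A weak-case plaintiff choosing p = 0 receives 77.
Imitating at p* instead would pay 410 at cost 52·p*, netting 410 − 52·p*.
Indifference: 77 = 410 − 52·p*, so p* = (410 − 77) / 52 ≈ 6.4.
At p* the weak-case type's incentive constraint just binds; the strong-case type strictly prefers p* since its per-unit cost is lower.

6.4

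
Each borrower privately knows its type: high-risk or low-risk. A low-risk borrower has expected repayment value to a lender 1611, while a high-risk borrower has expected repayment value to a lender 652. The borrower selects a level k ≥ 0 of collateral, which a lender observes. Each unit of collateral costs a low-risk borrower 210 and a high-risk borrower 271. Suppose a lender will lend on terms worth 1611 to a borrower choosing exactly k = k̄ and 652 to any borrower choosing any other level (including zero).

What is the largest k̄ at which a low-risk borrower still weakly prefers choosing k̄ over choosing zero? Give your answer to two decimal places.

Choosing k̄ yields the low-risk type 1611 − 210·k̄; choosing zero yields 652.
The low-risk type is indifferent at 1611 − 210·k̄ = 652, i.e. k̄ = (1611 − 652) / 210 ≈ 4.57.
For any k̄ above 4.57 the low-risk type would rather pool at zero, so separation collapses.

4.57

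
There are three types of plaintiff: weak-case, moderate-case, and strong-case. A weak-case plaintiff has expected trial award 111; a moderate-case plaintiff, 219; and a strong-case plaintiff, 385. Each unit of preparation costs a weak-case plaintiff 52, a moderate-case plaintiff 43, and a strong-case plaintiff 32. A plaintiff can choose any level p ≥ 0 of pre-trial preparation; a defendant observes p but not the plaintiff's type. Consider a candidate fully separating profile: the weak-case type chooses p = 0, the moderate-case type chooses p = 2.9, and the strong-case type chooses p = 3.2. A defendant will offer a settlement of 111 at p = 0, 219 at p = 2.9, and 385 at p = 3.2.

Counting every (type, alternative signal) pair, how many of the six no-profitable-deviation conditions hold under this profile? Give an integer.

Strong-case (own payoff 385 − 32×3.2 = 282.6): to p=0 gives 111 → no gain ✓; to p=2.9 gives 219 − 32×2.9 = 126.2 → no gain ✓.
Weak-case (own payoff 111): to p=2.9 gives 219 − 52×2.9 = 68.2 → no gain ✓; to p=3.2 gives 385 − 52×3.2 = 218.6 → profitable ✗.
Moderate-case (own payoff 219 − 43×2.9 = 94.3): to p=0 gives 111 → profitable ✗; to p=3.2 gives 385 − 43×3.2 = 247.4 → profitable ✗.
3 of the 6 constraints hold; not an equilibrium.

3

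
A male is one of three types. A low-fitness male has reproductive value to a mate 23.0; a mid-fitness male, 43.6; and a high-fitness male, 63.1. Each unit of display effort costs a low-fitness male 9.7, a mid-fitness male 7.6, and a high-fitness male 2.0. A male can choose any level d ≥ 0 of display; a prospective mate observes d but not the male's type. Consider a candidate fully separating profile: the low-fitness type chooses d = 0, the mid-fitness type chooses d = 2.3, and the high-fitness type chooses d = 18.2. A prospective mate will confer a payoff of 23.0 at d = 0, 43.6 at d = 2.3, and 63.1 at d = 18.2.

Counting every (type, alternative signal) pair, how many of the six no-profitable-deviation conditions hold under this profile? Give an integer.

High-fitness (own payoff 63.1 − 2.0×18.2 = 26.7): to d=0 gives 23.0 → no gain ✓; to d=2.3 gives 43.6 − 2.0×2.3 = 39 → profitable ✗.
Low-fitness (own payoff 23.0): to d=2.3 gives 43.6 − 9.7×2.3 = 21.29 → no gain ✓; to d=18.2 gives 63.1 − 9.7×18.2 = -113.44 → no gain ✓.
Mid-fitness (own payoff 43.6 − 7.6×2.3 = 26.12): to d=0 gives 23.0 → no gain ✓; to d=18.2 gives 63.1 − 7.6×18.2 = -75.22 → no gain ✓.
5 of the 6 constraints hold; not an equilibrium.

5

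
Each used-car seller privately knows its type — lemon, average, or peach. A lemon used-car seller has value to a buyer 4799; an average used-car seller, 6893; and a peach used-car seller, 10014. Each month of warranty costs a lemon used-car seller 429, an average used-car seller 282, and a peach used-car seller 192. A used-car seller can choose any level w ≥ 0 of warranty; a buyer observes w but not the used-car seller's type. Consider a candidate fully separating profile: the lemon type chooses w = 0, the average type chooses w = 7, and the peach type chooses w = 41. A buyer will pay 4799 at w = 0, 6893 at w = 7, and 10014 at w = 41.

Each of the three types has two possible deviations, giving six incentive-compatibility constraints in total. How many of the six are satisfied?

4

Average (own payoff 6893 − 282×7 = 4919): to w=0 gives 4799 → no gain ✓; to w=41 gives 10014 − 282×41 = -1548 → no gain ✓.
Lemon (own payoff 4799): to w=7 gives 6893 − 429×7 = 3890 → no gain ✓; to w=41 gives 10014 − 429×41 = -7575 → no gain ✓.
Peach (own payoff 10014 − 192×41 = 2142): to w=0 gives 4799 → profitable ✗; to w=7 gives 6893 − 192×7 = 5549 → profitable ✗.
4 of the 6 constraints hold; not an equilibrium.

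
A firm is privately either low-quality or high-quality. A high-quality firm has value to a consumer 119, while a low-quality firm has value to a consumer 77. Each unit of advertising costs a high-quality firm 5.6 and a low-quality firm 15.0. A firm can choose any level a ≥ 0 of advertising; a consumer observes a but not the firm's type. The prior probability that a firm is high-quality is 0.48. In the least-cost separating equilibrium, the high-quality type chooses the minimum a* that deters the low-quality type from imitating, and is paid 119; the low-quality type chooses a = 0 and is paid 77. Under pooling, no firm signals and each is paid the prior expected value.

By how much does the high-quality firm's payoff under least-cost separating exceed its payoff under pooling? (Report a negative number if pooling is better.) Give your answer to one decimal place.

Least-cost separating signal: a* solves 77 = 119 − 15.0·a*, so a* = (119 − 77)/15.0 = 2.8.
High-quality type's separating payoff: 119 − 5.6 × a* = 119 − 5.6 × (119 − 77)/15.0 = 119 − 235.2/15.0 = 103.32.
Pooling payoff: 0.48 × 119 + 0.52 × 77 = 97.16.
Difference: 103.32 − 97.16 = 6.16, i.e. 6.2 to one decimal place.
The high-quality type prefers to separate.

6.2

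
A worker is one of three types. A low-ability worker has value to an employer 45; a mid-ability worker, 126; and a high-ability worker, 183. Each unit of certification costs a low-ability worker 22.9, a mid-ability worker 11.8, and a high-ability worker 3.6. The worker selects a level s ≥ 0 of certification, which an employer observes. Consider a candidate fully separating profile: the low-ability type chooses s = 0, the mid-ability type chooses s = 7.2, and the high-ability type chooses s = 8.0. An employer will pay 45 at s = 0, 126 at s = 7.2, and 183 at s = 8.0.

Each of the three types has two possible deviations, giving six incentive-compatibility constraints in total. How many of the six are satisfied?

4

High-ability (own payoff 183 − 3.6×8.0 = 154.2): to s=0 gives 45 → no gain ✓; to s=7.2 gives 126 − 3.6×7.2 = 100.08 → no gain ✓.
Mid-ability (own payoff 126 − 11.8×7.2 = 41.04): to s=0 gives 45 → profitable ✗; to s=8.0 gives 183 − 11.8×8.0 = 88.6 → profitable ✗.
Low-ability (own payoff 45): to s=7.2 gives 126 − 22.9×7.2 = -38.88 → no gain ✓; to s=8.0 gives 183 − 22.9×8.0 = -0.2 → no gain ✓.
4 of the 6 constraints hold; not an equilibrium.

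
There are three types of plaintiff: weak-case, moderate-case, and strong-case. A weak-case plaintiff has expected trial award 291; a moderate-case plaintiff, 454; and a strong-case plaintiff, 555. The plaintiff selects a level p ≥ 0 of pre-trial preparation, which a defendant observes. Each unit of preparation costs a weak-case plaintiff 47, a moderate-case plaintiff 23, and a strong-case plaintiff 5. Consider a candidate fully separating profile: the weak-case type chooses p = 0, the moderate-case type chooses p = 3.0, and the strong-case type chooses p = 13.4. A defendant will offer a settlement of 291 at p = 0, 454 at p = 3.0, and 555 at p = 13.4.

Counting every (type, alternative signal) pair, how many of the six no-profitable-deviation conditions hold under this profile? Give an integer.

5

Moderate-case (own payoff 454 − 23×3.0 = 385): to p=0 gives 291 → no gain ✓; to p=13.4 gives 555 − 23×13.4 = 246.8 → no gain ✓.
Strong-case (own payoff 555 − 5×13.4 = 488): to p=0 gives 291 → no gain ✓; to p=3.0 gives 454 − 5×3.0 = 439 → no gain ✓.
Weak-case (own payoff 291): to p=3.0 gives 454 − 47×3.0 = 313 → profitable ✗; to p=13.4 gives 555 − 47×13.4 = -74.8 → no gain ✓.
5 of the 6 constraints hold; not an equilibrium.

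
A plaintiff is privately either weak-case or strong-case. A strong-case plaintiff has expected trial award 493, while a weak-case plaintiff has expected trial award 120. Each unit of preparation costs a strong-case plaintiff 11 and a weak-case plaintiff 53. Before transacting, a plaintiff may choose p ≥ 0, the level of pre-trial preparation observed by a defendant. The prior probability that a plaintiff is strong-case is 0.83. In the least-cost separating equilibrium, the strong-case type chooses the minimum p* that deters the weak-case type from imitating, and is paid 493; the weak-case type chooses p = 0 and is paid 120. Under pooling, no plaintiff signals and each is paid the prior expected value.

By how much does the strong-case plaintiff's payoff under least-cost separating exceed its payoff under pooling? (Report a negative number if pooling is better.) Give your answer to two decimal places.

-14.01

Least-cost separating signal: p* solves 120 = 493 − 53·p*, so p* = (493 − 120)/53 ≈ 7.0377.
Strong-case type's separating payoff: 493 − 11 × p* = 493 − 11 × (493 − 120)/53 = 493 − 4103/53 ≈ 415.5849.
Pooling payoff: 0.83 × 493 + 0.17 × 120 = 429.59.
Difference: 415.5849 − 429.59 = -14.0051, i.e. -14.01 to two decimal places.
The strong-case type would prefer the pooling outcome.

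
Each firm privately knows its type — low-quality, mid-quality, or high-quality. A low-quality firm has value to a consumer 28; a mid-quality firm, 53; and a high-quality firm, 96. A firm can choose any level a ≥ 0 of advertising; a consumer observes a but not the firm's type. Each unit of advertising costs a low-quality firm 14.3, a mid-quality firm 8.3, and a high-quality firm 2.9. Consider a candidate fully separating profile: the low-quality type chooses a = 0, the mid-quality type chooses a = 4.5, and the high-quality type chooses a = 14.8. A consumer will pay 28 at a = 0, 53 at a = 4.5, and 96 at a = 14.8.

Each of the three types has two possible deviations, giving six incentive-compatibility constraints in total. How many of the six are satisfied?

Low-quality (own payoff 28): to a=4.5 gives 53 − 14.3×4.5 = -11.35 → no gain ✓; to a=14.8 gives 96 − 14.3×14.8 = -115.64 → no gain ✓.
High-quality (own payoff 96 − 2.9×14.8 = 53.08): to a=0 gives 28 → no gain ✓; to a=4.5 gives 53 − 2.9×4.5 = 39.95 → no gain ✓.
Mid-quality (own payoff 53 − 8.3×4.5 = 15.65): to a=0 gives 28 → profitable ✗; to a=14.8 gives 96 − 8.3×14.8 = -26.84 → no gain ✓.
5 of the 6 constraints hold; not an equilibrium.

5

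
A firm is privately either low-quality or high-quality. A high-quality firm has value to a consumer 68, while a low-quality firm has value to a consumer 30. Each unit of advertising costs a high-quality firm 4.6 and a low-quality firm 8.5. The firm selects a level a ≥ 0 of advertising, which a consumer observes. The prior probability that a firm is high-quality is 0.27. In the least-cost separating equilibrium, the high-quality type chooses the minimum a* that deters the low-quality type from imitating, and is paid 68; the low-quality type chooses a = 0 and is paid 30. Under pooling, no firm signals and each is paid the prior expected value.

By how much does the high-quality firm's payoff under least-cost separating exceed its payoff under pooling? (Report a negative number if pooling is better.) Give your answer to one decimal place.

7.2

Least-cost separating signal: a* solves 30 = 68 − 8.5·a*, so a* = (68 − 30)/8.5 ≈ 4.4706.
High-quality type's separating payoff: 68 − 4.6 × a* = 68 − 4.6 × (68 − 30)/8.5 = 68 − 174.8/8.5 ≈ 47.435.
Pooling payoff: 0.27 × 68 + 0.73 × 30 = 40.26.
Difference: 47.435 − 40.26 = 7.175, i.e. 7.2 to one decimal place.
The high-quality type prefers to separate.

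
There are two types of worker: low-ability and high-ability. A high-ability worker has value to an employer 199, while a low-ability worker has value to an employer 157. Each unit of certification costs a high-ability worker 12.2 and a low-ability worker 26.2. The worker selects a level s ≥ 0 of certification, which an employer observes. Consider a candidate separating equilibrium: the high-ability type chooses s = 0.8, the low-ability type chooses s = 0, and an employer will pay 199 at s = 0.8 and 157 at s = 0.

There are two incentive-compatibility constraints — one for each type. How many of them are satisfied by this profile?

1

High-ability type: signal → 199 − 12.2 × 0.8 = 189.24; deviate to 0 → 157. IC holds (189.24 ≥ 157).
Low-ability type: stay at 0 → 157; mimic → 199 − 26.2 × 0.8 = 178.04. IC fails (157 < 178.04).
1 of 2 constraints hold, so this profile is not an equilibrium.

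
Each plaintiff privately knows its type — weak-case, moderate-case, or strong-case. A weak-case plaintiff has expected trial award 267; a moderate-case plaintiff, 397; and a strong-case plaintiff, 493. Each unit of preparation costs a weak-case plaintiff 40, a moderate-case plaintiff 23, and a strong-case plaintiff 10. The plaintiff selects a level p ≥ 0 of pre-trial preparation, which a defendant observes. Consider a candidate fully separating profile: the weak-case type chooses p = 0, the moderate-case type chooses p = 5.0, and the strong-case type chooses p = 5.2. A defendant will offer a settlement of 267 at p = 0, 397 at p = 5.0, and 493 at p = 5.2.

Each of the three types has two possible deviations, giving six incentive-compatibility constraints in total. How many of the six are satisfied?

4

Weak-case (own payoff 267): to p=5.0 gives 397 − 40×5.0 = 197 → no gain ✓; to p=5.2 gives 493 − 40×5.2 = 285 → profitable ✗.
Strong-case (own payoff 493 − 10×5.2 = 441): to p=0 gives 267 → no gain ✓; to p=5.0 gives 397 − 10×5.0 = 347 → no gain ✓.
Moderate-case (own payoff 397 − 23×5.0 = 282): to p=0 gives 267 → no gain ✓; to p=5.2 gives 493 − 23×5.2 = 373.4 → profitable ✗.
4 of the 6 constraints hold; not an equilibrium.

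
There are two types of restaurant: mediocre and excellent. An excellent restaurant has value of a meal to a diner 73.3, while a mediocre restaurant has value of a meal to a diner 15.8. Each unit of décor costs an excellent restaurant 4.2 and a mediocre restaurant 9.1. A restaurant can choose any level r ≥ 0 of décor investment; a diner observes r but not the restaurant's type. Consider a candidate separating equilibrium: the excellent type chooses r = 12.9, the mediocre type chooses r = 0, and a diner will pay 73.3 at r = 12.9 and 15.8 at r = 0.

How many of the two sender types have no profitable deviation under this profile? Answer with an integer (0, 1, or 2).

Mediocre type: stay at 0 → 15.8; mimic → 73.3 − 9.1 × 12.9 = -44.09. IC holds (15.8 ≥ -44.09).
Excellent type: signal → 73.3 − 4.2 × 12.9 = 19.12; deviate to 0 → 15.8. IC holds (19.12 ≥ 15.8).
2 of 2 constraints hold, so this is a separating equilibrium.

2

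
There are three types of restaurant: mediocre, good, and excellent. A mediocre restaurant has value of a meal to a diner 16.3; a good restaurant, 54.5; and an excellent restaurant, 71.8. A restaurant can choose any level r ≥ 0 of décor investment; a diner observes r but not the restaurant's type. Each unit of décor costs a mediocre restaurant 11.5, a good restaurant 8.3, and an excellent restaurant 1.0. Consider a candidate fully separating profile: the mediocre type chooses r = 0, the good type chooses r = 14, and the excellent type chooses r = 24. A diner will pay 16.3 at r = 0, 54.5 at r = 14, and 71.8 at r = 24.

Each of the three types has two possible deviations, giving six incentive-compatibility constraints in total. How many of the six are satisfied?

5

Excellent (own payoff 71.8 − 1.0×24 = 47.8): to r=0 gives 16.3 → no gain ✓; to r=14 gives 54.5 − 1.0×14 = 40.5 → no gain ✓.
Good (own payoff 54.5 − 8.3×14 = -61.7): to r=0 gives 16.3 → profitable ✗; to r=24 gives 71.8 − 8.3×24 = -127.4 → no gain ✓.
Mediocre (own payoff 16.3): to r=14 gives 54.5 − 11.5×14 = -106.5 → no gain ✓; to r=24 gives 71.8 − 11.5×24 = -204.2 → no gain ✓.
5 of the 6 constraints hold; not an equilibrium.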